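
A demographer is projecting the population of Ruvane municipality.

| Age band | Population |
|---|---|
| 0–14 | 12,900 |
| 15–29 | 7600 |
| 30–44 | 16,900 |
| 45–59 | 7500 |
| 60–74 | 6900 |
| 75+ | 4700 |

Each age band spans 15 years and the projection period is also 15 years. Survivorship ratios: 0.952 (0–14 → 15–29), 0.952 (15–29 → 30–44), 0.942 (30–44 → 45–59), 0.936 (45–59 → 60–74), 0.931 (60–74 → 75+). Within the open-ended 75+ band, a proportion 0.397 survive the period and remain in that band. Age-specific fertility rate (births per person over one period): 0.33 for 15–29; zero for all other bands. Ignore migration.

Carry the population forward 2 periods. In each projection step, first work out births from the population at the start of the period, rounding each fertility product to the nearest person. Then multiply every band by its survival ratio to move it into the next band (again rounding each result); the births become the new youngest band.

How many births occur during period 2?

4053

Call the groups 1 to 6, youngest first.
[period 1]
Births: 7600 * 0.33 = 2508
Group 2: 12900 * 0.952 = 12281
Group 3: 7600 * 0.952 = 7235
Group 4: 16900 * 0.942 = 15920
Group 5: 7500 * 0.936 = 7020
Group 6: 6900 * 0.931 + 4700 * 0.397 = 6424 + 1866 = 8290
Population now: 0–14=2508, 15–29=12281, 30–44=7235, 45–59=15920, 60–74=7020, 75+=8290
[period 2]
Births: 12281 * 0.33 = 4053
Group 2: 2508 * 0.952 = 2388
Group 3: 12281 * 0.952 = 11692
Group 4: 7235 * 0.942 = 6815
Group 5: 15920 * 0.936 = 14901
Group 6: 7020 * 0.931 + 8290 * 0.397 = 6536 + 3291 = 9827
Population now: 0–14=4053, 15–29=2388, 30–44=11692, 45–59=6815, 60–74=14901, 75+=9827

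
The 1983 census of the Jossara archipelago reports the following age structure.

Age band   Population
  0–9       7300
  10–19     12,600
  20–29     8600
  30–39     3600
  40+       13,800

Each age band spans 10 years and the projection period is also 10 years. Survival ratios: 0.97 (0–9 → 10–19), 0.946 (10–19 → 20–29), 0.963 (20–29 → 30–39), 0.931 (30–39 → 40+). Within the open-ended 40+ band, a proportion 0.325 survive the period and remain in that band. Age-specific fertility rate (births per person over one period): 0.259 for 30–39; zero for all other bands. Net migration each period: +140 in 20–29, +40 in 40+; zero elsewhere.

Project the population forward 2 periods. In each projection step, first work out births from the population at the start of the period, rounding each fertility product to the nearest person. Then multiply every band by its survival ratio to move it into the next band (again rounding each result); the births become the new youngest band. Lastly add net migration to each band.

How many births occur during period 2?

2145

Call the bands 1 to 5, youngest first.
After projecting period 1:
Births: 3600 × 0.259 = 932
Band 2: 7300 × 0.97 = 7081
Band 3: 12600 × 0.946 = 11920
Band 4: 8600 × 0.963 = 8282
Band 5: 3600 × 0.931 + 13800 × 0.325 = 3352 + 4485 = 7837
Net migration: Band 3 + 140 → 12060; Band 5 + 40 → 7877
Giving 932 / 7081 / 12060 / 8282 / 7877.
After projecting period 2:
Births: 8282 × 0.259 = 2145
Band 2: 932 × 0.97 = 904
Band 3: 7081 × 0.946 = 6699
Band 4: 12060 × 0.963 = 11614
Band 5: 8282 × 0.931 + 7877 × 0.325 = 7711 + 2560 = 10271
Net migration: Band 3 + 140 → 6839; Band 5 + 40 → 10311
Giving 2145 / 904 / 6839 / 11614 / 10311.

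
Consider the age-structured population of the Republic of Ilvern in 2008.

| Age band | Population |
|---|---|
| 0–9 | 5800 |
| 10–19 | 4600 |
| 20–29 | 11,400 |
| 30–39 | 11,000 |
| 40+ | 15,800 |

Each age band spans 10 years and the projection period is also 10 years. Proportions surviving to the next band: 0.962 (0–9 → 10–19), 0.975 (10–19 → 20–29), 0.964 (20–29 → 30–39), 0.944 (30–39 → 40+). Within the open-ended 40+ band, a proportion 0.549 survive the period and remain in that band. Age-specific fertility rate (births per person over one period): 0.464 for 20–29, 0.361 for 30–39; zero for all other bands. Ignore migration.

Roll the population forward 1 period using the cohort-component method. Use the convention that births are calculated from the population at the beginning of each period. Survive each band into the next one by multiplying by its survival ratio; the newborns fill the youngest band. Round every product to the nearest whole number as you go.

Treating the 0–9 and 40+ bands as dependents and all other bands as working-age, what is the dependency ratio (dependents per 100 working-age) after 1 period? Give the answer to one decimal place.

[period 1]
Births: 11400 * 0.464 = 5290  |  11000 * 0.361 = 3971 → 9261
10–19: 5800 * 0.962 = 5580
20–29: 4600 * 0.975 = 4485
30–39: 11400 * 0.964 = 10990
40+: 11000 * 0.944 + 15800 * 0.549 = 10384 + 8674 = 19058
→ [9261, 5580, 4485, 10990, 19058]
Dependents (band 0–9 + band 40+) = 9261 + 19058 = 28319; working-age = 21055; ratio = 28319/21055 × 100 = 134.5

134.5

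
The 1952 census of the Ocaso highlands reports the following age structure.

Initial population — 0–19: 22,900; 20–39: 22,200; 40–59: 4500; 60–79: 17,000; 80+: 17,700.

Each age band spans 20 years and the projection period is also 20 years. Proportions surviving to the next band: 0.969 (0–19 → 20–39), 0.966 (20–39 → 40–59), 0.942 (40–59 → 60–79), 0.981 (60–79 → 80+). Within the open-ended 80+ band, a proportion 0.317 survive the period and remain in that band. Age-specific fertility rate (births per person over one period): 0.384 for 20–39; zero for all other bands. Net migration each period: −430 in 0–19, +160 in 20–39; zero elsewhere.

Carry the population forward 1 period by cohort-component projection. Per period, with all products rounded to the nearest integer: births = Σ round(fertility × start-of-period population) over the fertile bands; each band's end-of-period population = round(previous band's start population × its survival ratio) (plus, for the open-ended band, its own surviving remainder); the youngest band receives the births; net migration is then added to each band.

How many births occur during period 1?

8525

Call the groups 1 to 5, youngest first.
After projecting period 1:
Births: 22200 × 0.384 = 8525
Group 2: 22900 × 0.969 = 22190
Group 3: 22200 × 0.966 = 21445
Group 4: 4500 × 0.942 = 4239
Group 5: 17000 × 0.981 + 17700 × 0.317 = 16677 + 5611 = 22288
Net migration: Group 1 − 430 → 8095; Group 2 + 160 → 22350
End of period: [8095, 22350, 21445, 4239, 22288]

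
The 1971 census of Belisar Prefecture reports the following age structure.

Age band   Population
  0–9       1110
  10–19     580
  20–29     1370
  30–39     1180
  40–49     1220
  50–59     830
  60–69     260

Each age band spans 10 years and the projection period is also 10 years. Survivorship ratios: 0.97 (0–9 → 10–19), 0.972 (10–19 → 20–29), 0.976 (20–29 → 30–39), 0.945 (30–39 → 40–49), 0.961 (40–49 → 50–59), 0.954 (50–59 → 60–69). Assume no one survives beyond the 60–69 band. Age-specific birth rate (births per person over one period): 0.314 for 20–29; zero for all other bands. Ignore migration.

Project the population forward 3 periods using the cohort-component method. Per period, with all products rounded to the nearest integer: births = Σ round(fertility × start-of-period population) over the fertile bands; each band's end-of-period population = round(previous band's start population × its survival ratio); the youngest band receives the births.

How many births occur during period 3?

329

Call the groups 1 to 7, youngest first.
— Period 1 —
Births: 1370 × 0.314 = 430
Group 2: 1110 × 0.97 = 1077
Group 3: 580 × 0.972 = 564
Group 4: 1370 × 0.976 = 1337
Group 5: 1180 × 0.945 = 1115
Group 6: 1220 × 0.961 = 1172
Group 7: 830 × 0.954 = 792
End of period: [430, 1077, 564, 1337, 1115, 1172, 792]
— Period 2 —
Births: 564 × 0.314 = 177
Group 2: 430 × 0.97 = 417
Group 3: 1077 × 0.972 = 1047
Group 4: 564 × 0.976 = 550
Group 5: 1337 × 0.945 = 1263
Group 6: 1115 × 0.961 = 1072
Group 7: 1172 × 0.954 = 1118
End of period: [177, 417, 1047, 550, 1263, 1072, 1118]
— Period 3 —
Births: 1047 × 0.314 = 329
Group 2: 177 × 0.97 = 172
Group 3: 417 × 0.972 = 405
Group 4: 1047 × 0.976 = 1022
Group 5: 550 × 0.945 = 520
Group 6: 1263 × 0.961 = 1214
Group 7: 1072 × 0.954 = 1023
End of period: [329, 172, 405, 1022, 520, 1214, 1023]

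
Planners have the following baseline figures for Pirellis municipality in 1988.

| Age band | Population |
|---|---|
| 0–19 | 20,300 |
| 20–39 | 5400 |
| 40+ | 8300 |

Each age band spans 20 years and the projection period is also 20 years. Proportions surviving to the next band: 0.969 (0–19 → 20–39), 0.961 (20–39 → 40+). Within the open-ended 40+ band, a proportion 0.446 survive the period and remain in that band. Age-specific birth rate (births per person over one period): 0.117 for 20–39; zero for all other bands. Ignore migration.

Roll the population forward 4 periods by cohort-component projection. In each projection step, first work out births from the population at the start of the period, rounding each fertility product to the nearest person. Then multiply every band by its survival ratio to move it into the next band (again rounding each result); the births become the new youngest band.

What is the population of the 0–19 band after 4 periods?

[period 1]
Births: 5400 * 0.117 = 632
20–39: 20300 * 0.969 = 19671
40+: 5400 * 0.961 + 8300 * 0.446 = 5189 + 3702 = 8891
Population now: 0–19=632, 20–39=19671, 40+=8891
[period 2]
Births: 19671 * 0.117 = 2302
20–39: 632 * 0.969 = 612
40+: 19671 * 0.961 + 8891 * 0.446 = 18904 + 3965 = 22869
Population now: 0–19=2302, 20–39=612, 40+=22869
[period 3]
Births: 612 * 0.117 = 72
20–39: 2302 * 0.969 = 2231
40+: 612 * 0.961 + 22869 * 0.446 = 588 + 10200 = 10788
Population now: 0–19=72, 20–39=2231, 40+=10788
[period 4]
Births: 2231 * 0.117 = 261
20–39: 72 * 0.969 = 70
40+: 2231 * 0.961 + 10788 * 0.446 = 2144 + 4811 = 6955
Population now: 0–19=261, 20–39=70, 40+=6955

261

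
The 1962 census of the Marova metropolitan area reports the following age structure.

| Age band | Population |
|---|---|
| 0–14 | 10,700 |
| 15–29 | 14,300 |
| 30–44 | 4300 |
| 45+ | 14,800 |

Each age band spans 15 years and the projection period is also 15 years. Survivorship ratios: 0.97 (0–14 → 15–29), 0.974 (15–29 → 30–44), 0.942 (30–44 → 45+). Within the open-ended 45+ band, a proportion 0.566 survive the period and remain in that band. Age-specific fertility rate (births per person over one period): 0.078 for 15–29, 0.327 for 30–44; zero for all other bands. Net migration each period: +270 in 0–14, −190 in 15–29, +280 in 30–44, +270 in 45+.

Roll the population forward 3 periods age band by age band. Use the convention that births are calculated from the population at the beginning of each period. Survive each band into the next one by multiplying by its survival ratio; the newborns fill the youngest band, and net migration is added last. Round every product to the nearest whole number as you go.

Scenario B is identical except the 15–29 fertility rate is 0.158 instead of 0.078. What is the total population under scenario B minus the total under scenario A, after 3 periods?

2248

[period 1]
Births: 14300 × 0.078 = 1115  |  4300 × 0.327 = 1406 ⇒ total 2521
15–29: 10700 × 0.97 = 10379
30–44: 14300 × 0.974 = 13928
45+: 4300 × 0.942 + 14800 × 0.566 = 4051 + 8377 = 12428
Net migration: 0–14 + 270 → 2791; 15–29 − 190 → 10189; 30–44 + 280 → 14208; 45+ + 270 → 12698
→ [2791, 10189, 14208, 12698]
[period 2]
Births: 10189 × 0.078 = 795  |  14208 × 0.327 = 4646 ⇒ total 5441
15–29: 2791 × 0.97 = 2707
30–44: 10189 × 0.974 = 9924
45+: 14208 × 0.942 + 12698 × 0.566 = 13384 + 7187 = 20571
Net migration: 0–14 + 270 → 5711; 15–29 − 190 → 2517; 30–44 + 280 → 10204; 45+ + 270 → 20841
→ [5711, 2517, 10204, 20841]
[period 3]
Births: 2517 × 0.078 = 196  |  10204 × 0.327 = 3337 ⇒ total 3533
15–29: 5711 × 0.97 = 5540
30–44: 2517 × 0.974 = 2452
45+: 10204 × 0.942 + 20841 × 0.566 = 9612 + 11796 = 21408
Net migration: 0–14 + 270 → 3803; 15–29 − 190 → 5350; 30–44 + 280 → 2732; 45+ + 270 → 21678
→ [3803, 5350, 2732, 21678]
Scenario A total after 3 periods: 33563
Scenario B projection —
[period 1]
Births: 14300 × 0.158 = 2259  |  4300 × 0.327 = 1406 ⇒ total 3665
15–29: 10700 × 0.97 = 10379
30–44: 14300 × 0.974 = 13928
45+: 4300 × 0.942 + 14800 × 0.566 = 4051 + 8377 = 12428
Net migration: 0–14 + 270 → 3935; 15–29 − 190 → 10189; 30–44 + 280 → 14208; 45+ + 270 → 12698
→ [3935, 10189, 14208, 12698]
[period 2]
Births: 10189 × 0.158 = 1610  |  14208 × 0.327 = 4646 ⇒ total 6256
15–29: 3935 × 0.97 = 3817
30–44: 10189 × 0.974 = 9924
45+: 14208 × 0.942 + 12698 × 0.566 = 13384 + 7187 = 20571
Net migration: 0–14 + 270 → 6526; 15–29 − 190 → 3627; 30–44 + 280 → 10204; 45+ + 270 → 20841
→ [6526, 3627, 10204, 20841]
[period 3]
Births: 3627 × 0.158 = 573  |  10204 × 0.327 = 3337 ⇒ total 3910
15–29: 6526 × 0.97 = 6330
30–44: 3627 × 0.974 = 3533
45+: 10204 × 0.942 + 20841 × 0.566 = 9612 + 11796 = 21408
Net migration: 0–14 + 270 → 4180; 15–29 − 190 → 6140; 30–44 + 280 → 3813; 45+ + 270 → 21678
→ [4180, 6140, 3813, 21678]
Scenario B total after 3 periods: 35811
Difference B − A = 35811 − 33563 = 2248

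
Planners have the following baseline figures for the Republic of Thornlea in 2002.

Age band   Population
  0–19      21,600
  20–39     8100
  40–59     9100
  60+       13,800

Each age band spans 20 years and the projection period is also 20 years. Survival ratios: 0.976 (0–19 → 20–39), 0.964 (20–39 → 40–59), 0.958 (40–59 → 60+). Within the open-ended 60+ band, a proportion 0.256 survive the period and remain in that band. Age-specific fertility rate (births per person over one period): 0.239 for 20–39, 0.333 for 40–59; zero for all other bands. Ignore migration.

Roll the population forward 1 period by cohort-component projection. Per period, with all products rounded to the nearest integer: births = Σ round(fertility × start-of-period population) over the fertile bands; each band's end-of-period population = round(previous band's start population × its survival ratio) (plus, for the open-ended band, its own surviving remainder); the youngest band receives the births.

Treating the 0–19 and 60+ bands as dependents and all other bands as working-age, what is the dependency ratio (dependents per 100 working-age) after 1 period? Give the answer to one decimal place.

Call the bands 1 to 4, youngest first.
Period 1:
Births: 8100 × 0.239 = 1936  |  9100 × 0.333 = 3030 → total 4966
Band 2: 21600 × 0.976 = 21082
Band 3: 8100 × 0.964 = 7808
Band 4: 9100 × 0.958 + 13800 × 0.256 = 8718 + 3533 = 12251
Giving 4966 / 21082 / 7808 / 12251.
Dependents (band 0–19 + band 60+) = 4966 + 12251 = 17217; working-age = 28890; ratio = 17217/28890 × 100 = 59.6

59.6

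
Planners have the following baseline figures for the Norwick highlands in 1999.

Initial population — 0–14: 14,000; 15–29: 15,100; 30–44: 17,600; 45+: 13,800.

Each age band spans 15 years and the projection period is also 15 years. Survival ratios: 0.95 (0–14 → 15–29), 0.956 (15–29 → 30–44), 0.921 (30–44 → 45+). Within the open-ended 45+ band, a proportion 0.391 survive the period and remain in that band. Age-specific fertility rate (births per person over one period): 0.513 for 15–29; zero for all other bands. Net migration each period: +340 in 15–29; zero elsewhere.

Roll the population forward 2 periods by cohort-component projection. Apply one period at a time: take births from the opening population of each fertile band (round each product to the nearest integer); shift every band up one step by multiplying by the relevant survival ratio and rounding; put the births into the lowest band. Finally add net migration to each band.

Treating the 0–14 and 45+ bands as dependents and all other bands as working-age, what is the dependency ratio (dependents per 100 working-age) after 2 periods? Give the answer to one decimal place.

138.6

(Bands numbered youngest = 1 to oldest = 4.)
Period 1.
Births: 15100 × 0.513 = 7746
Band 2: 14000 × 0.95 = 13300
Band 3: 15100 × 0.956 = 14436
Band 4: 17600 × 0.921 + 13800 × 0.391 = 16210 + 5396 = 21606
Net migration: Band 2 + 340 → 13640
Giving 7746 / 13640 / 14436 / 21606.
Period 2.
Births: 13640 × 0.513 = 6997
Band 2: 7746 × 0.95 = 7359
Band 3: 13640 × 0.956 = 13040
Band 4: 14436 × 0.921 + 21606 × 0.391 = 13296 + 8448 = 21744
Net migration: Band 2 + 340 → 7699
Giving 6997 / 7699 / 13040 / 21744.
Dependents (band 0–14 + band 45+) = 6997 + 21744 = 28741; working-age = 20739; ratio = 28741/20739 × 100 = 138.6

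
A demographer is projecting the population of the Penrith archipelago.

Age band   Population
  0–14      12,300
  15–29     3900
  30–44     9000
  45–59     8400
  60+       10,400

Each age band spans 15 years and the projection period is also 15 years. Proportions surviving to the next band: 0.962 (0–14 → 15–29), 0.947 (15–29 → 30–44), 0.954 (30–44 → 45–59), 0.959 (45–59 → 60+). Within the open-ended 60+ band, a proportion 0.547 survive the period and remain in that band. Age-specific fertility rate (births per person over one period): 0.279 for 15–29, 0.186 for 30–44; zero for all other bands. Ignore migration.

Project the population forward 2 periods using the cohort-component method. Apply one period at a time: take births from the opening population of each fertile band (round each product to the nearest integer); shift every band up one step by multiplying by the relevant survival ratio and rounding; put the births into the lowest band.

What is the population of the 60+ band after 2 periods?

15753

(Groups numbered youngest = 1 to oldest = 5.)
After projecting period 1:
Births: 3900 × 0.279 = 1088  |  9000 × 0.186 = 1674 — total 2762
Group 2: 12300 × 0.962 = 11833
Group 3: 3900 × 0.947 = 3693
Group 4: 9000 × 0.954 = 8586
Group 5: 8400 × 0.959 + 10400 × 0.547 = 8056 + 5689 = 13745
Giving 2762 / 11833 / 3693 / 8586 / 13745.
After projecting period 2:
Births: 11833 × 0.279 = 3301  |  3693 × 0.186 = 687 — total 3988
Group 2: 2762 × 0.962 = 2657
Group 3: 11833 × 0.947 = 11206
Group 4: 3693 × 0.954 = 3523
Group 5: 8586 × 0.959 + 13745 × 0.547 = 8234 + 7519 = 15753
Giving 3988 / 2657 / 11206 / 3523 / 15753.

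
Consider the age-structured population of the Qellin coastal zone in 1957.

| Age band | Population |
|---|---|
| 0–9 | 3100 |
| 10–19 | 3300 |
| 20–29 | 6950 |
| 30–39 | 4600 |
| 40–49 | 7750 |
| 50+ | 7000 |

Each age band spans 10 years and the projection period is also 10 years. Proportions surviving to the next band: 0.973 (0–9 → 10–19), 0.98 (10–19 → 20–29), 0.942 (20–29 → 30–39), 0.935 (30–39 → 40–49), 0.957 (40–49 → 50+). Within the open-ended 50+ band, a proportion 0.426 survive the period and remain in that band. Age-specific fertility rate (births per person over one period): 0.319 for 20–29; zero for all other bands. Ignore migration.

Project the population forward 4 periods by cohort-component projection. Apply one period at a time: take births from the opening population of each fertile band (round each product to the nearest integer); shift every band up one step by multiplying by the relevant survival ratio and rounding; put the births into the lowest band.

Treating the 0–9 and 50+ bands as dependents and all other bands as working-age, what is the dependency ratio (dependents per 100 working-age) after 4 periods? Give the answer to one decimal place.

Let group 1 be 0–9 through group 6 = 50+.
Period 1.
Births: 6950 * 0.319 = 2217
Group 2: 3100 * 0.973 = 3016
Group 3: 3300 * 0.98 = 3234
Group 4: 6950 * 0.942 = 6547
Group 5: 4600 * 0.935 = 4301
Group 6: 7750 * 0.957 + 7000 * 0.426 = 7417 + 2982 = 10399
Population now: 0–9=2217, 10–19=3016, 20–29=3234, 30–39=6547, 40–49=4301, 50+=10399
Period 2.
Births: 3234 * 0.319 = 1032
Group 2: 2217 * 0.973 = 2157
Group 3: 3016 * 0.98 = 2956
Group 4: 3234 * 0.942 = 3046
Group 5: 6547 * 0.935 = 6121
Group 6: 4301 * 0.957 + 10399 * 0.426 = 4116 + 4430 = 8546
Population now: 0–9=1032, 10–19=2157, 20–29=2956, 30–39=3046, 40–49=6121, 50+=8546
Period 3.
Births: 2956 * 0.319 = 943
Group 2: 1032 * 0.973 = 1004
Group 3: 2157 * 0.98 = 2114
Group 4: 2956 * 0.942 = 2785
Group 5: 3046 * 0.935 = 2848
Group 6: 6121 * 0.957 + 8546 * 0.426 = 5858 + 3641 = 9499
Population now: 0–9=943, 10–19=1004, 20–29=2114, 30–39=2785, 40–49=2848, 50+=9499
Period 4.
Births: 2114 * 0.319 = 674
Group 2: 943 * 0.973 = 918
Group 3: 1004 * 0.98 = 984
Group 4: 2114 * 0.942 = 1991
Group 5: 2785 * 0.935 = 2604
Group 6: 2848 * 0.957 + 9499 * 0.426 = 2726 + 4047 = 6773
Population now: 0–9=674, 10–19=918, 20–29=984, 30–39=1991, 40–49=2604, 50+=6773
Dependents (band 0–9 + band 50+) = 674 + 6773 = 7447; working-age = 6497; ratio = 7447/6497 × 100 = 114.6

114.6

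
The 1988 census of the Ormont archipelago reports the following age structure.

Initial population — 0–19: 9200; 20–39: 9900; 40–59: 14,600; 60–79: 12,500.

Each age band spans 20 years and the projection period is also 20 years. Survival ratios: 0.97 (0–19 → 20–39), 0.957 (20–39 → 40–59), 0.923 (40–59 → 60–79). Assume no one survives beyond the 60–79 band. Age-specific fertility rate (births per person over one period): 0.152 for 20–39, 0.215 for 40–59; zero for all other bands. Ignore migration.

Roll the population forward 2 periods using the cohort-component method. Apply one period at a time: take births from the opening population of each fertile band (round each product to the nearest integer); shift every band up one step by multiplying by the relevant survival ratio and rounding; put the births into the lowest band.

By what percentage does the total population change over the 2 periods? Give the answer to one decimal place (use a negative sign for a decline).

Numbering the groups 1..4 from youngest to oldest:
Period 1.
Births: 9900 × 0.152 = 1505, 14600 × 0.215 = 3139 → 4644
Group 2: 9200 × 0.97 = 8924
Group 3: 9900 × 0.957 = 9474
Group 4: 14600 × 0.923 = 13476
End of period: [4644, 8924, 9474, 13476]
Period 2.
Births: 8924 × 0.152 = 1356, 9474 × 0.215 = 2037 → 3393
Group 2: 4644 × 0.97 = 4505
Group 3: 8924 × 0.957 = 8540
Group 4: 9474 × 0.923 = 8745
End of period: [3393, 4505, 8540, 8745]
Total: 46200 → 25183; change = -21017; percentage change = -45.5%

-45.5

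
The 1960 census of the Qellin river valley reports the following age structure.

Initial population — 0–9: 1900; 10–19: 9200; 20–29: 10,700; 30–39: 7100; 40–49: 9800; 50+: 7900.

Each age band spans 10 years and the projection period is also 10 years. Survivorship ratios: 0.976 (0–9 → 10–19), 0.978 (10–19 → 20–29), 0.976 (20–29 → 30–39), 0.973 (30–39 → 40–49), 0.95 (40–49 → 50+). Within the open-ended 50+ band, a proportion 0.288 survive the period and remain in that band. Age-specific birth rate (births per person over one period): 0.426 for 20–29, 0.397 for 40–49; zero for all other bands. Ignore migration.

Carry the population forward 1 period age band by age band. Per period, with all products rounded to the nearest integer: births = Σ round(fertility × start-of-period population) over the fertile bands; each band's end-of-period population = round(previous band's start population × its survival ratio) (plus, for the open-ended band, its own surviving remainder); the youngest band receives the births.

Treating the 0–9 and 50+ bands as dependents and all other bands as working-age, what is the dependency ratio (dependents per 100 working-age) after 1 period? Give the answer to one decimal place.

71.0

Period 1:
Births: 10700 * 0.426 = 4558, 9800 * 0.397 = 3891 ⇒ total 8449
10–19: 1900 * 0.976 = 1854
20–29: 9200 * 0.978 = 8998
30–39: 10700 * 0.976 = 10443
40–49: 7100 * 0.973 = 6908
50+: 9800 * 0.95 + 7900 * 0.288 = 9310 + 2275 = 11585
→ [8449, 1854, 8998, 10443, 6908, 11585]
Dependents (band 0–9 + band 50+) = 8449 + 11585 = 20034; working-age = 28203; ratio = 20034/28203 × 100 = 71.0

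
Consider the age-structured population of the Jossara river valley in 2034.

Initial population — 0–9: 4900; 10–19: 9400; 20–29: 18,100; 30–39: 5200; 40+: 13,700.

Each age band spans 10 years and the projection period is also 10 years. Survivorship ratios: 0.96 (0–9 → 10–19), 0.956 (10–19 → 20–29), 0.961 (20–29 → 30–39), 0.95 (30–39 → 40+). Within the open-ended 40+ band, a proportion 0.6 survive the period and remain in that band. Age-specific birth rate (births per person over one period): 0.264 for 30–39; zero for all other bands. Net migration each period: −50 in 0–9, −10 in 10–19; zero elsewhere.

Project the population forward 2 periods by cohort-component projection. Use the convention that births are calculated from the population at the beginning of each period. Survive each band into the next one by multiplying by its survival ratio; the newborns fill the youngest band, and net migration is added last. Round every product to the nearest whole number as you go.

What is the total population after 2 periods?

43345

Numbering the bands 1..5 from youngest to oldest:
Period 1:
Births: 5200 × 0.264 = 1373
Band 2: 4900 × 0.96 = 4704
Band 3: 9400 × 0.956 = 8986
Band 4: 18100 × 0.961 = 17394
Band 5: 5200 × 0.95 + 13700 × 0.6 = 4940 + 8220 = 13160
Net migration: Band 1 − 50 → 1323; Band 2 − 10 → 4694
Giving 1323 / 4694 / 8986 / 17394 / 13160.
Period 2:
Births: 17394 × 0.264 = 4592
Band 2: 1323 × 0.96 = 1270
Band 3: 4694 × 0.956 = 4487
Band 4: 8986 × 0.961 = 8636
Band 5: 17394 × 0.95 + 13160 × 0.6 = 16524 + 7896 = 24420
Net migration: Band 1 − 50 → 4542; Band 2 − 10 → 1260
Giving 4542 / 1260 / 4487 / 8636 / 24420.
Total after period 2: 4542 + 1260 + 4487 + 8636 + 24420 = 43345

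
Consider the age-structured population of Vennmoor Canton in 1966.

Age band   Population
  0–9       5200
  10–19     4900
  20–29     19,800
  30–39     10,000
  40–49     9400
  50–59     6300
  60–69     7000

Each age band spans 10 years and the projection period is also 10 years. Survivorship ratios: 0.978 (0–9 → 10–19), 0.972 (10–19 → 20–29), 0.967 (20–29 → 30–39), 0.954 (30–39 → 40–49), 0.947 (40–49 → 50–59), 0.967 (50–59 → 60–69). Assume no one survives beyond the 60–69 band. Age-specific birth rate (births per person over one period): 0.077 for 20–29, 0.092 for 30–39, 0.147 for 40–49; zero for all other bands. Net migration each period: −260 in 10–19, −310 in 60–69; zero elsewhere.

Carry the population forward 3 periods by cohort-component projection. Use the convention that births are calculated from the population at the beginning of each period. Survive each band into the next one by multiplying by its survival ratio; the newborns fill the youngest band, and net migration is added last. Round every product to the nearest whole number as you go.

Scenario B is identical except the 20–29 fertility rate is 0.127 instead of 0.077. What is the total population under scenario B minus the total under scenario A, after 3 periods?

1409

Numbering the bands 1..7 from youngest to oldest:
[period 1]
Births: 19800 * 0.077 = 1525 ; 10000 * 0.092 = 920 ; 9400 * 0.147 = 1382 → 3827
Band 2: 5200 * 0.978 = 5086
Band 3: 4900 * 0.972 = 4763
Band 4: 19800 * 0.967 = 19147
Band 5: 10000 * 0.954 = 9540
Band 6: 9400 * 0.947 = 8902
Band 7: 6300 * 0.967 = 6092
Net migration: Band 2 − 260 → 4826; Band 7 − 310 → 5782
→ [3827, 4826, 4763, 19147, 9540, 8902, 5782]
[period 2]
Births: 4763 * 0.077 = 367 ; 19147 * 0.092 = 1762 ; 9540 * 0.147 = 1402 → 3531
Band 2: 3827 * 0.978 = 3743
Band 3: 4826 * 0.972 = 4691
Band 4: 4763 * 0.967 = 4606
Band 5: 19147 * 0.954 = 18266
Band 6: 9540 * 0.947 = 9034
Band 7: 8902 * 0.967 = 8608
Net migration: Band 2 − 260 → 3483; Band 7 − 310 → 8298
→ [3531, 3483, 4691, 4606, 18266, 9034, 8298]
[period 3]
Births: 4691 * 0.077 = 361 ; 4606 * 0.092 = 424 ; 18266 * 0.147 = 2685 → 3470
Band 2: 3531 * 0.978 = 3453
Band 3: 3483 * 0.972 = 3385
Band 4: 4691 * 0.967 = 4536
Band 5: 4606 * 0.954 = 4394
Band 6: 18266 * 0.947 = 17298
Band 7: 9034 * 0.967 = 8736
Net migration: Band 2 − 260 → 3193; Band 7 − 310 → 8426
→ [3470, 3193, 3385, 4536, 4394, 17298, 8426]
Scenario A total after 3 periods: 44702
Scenario B projection —
[period 1]
Births: 19800 * 0.127 = 2515 ; 10000 * 0.092 = 920 ; 9400 * 0.147 = 1382 → 4817
Band 2: 5200 * 0.978 = 5086
Band 3: 4900 * 0.972 = 4763
Band 4: 19800 * 0.967 = 19147
Band 5: 10000 * 0.954 = 9540
Band 6: 9400 * 0.947 = 8902
Band 7: 6300 * 0.967 = 6092
Net migration: Band 2 − 260 → 4826; Band 7 − 310 → 5782
→ [4817, 4826, 4763, 19147, 9540, 8902, 5782]
[period 2]
Births: 4763 * 0.127 = 605 ; 19147 * 0.092 = 1762 ; 9540 * 0.147 = 1402 → 3769
Band 2: 4817 * 0.978 = 4711
Band 3: 4826 * 0.972 = 4691
Band 4: 4763 * 0.967 = 4606
Band 5: 19147 * 0.954 = 18266
Band 6: 9540 * 0.947 = 9034
Band 7: 8902 * 0.967 = 8608
Net migration: Band 2 − 260 → 4451; Band 7 − 310 → 8298
→ [3769, 4451, 4691, 4606, 18266, 9034, 8298]
[period 3]
Births: 4691 * 0.127 = 596 ; 4606 * 0.092 = 424 ; 18266 * 0.147 = 2685 → 3705
Band 2: 3769 * 0.978 = 3686
Band 3: 4451 * 0.972 = 4326
Band 4: 4691 * 0.967 = 4536
Band 5: 4606 * 0.954 = 4394
Band 6: 18266 * 0.947 = 17298
Band 7: 9034 * 0.967 = 8736
Net migration: Band 2 − 260 → 3426; Band 7 − 310 → 8426
→ [3705, 3426, 4326, 4536, 4394, 17298, 8426]
Scenario B total after 3 periods: 46111
Difference B − A = 46111 − 44702 = 1409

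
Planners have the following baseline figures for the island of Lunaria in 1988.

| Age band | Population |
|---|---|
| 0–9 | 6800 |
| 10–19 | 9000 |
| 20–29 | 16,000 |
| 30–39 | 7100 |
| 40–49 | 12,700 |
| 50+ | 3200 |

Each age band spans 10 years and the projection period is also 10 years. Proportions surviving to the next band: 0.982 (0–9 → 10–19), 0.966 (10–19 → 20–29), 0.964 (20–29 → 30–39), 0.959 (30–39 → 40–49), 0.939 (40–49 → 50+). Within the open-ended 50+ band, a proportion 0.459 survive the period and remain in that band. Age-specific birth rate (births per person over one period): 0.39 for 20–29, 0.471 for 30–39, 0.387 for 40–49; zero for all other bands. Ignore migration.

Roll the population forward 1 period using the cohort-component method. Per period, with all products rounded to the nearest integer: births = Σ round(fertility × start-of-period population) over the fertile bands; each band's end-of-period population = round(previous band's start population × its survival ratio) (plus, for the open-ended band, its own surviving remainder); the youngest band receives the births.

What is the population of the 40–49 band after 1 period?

Call the groups 1 to 6, youngest first.
[period 1]
Births: 16000 × 0.39 = 6240 ; 7100 × 0.471 = 3344 ; 12700 × 0.387 = 4915 → total 14499
Group 2: 6800 × 0.982 = 6678
Group 3: 9000 × 0.966 = 8694
Group 4: 16000 × 0.964 = 15424
Group 5: 7100 × 0.959 = 6809
Group 6: 12700 × 0.939 + 3200 × 0.459 = 11925 + 1469 = 13394
→ [14499, 6678, 8694, 15424, 6809, 13394]

6809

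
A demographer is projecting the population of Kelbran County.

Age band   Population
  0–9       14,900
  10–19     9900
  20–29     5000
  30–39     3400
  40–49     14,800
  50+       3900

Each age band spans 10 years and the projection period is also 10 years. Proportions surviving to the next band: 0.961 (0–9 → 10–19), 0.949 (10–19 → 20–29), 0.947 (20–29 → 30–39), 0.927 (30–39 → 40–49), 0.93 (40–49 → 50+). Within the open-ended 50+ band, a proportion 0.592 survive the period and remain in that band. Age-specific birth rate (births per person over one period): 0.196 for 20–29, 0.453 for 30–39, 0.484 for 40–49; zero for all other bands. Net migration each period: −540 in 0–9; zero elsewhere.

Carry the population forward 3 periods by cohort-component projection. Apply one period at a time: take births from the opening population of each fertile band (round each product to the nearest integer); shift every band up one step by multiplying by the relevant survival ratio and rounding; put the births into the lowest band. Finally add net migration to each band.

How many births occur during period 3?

Period 1:
Births: 5000 × 0.196 = 980 ; 3400 × 0.453 = 1540 ; 14800 × 0.484 = 7163 ⇒ total 9683
10–19: 14900 × 0.961 = 14319
20–29: 9900 × 0.949 = 9395
30–39: 5000 × 0.947 = 4735
40–49: 3400 × 0.927 = 3152
50+: 14800 × 0.93 + 3900 × 0.592 = 13764 + 2309 = 16073
Net migration: 0–9 − 540 → 9143
Population now: 0–9=9143, 10–19=14319, 20–29=9395, 30–39=4735, 40–49=3152, 50+=16073
Period 2:
Births: 9395 × 0.196 = 1841 ; 4735 × 0.453 = 2145 ; 3152 × 0.484 = 1526 ⇒ total 5512
10–19: 9143 × 0.961 = 8786
20–29: 14319 × 0.949 = 13589
30–39: 9395 × 0.947 = 8897
40–49: 4735 × 0.927 = 4389
50+: 3152 × 0.93 + 16073 × 0.592 = 2931 + 9515 = 12446
Net migration: 0–9 − 540 → 4972
Population now: 0–9=4972, 10–19=8786, 20–29=13589, 30–39=8897, 40–49=4389, 50+=12446
Period 3:
Births: 13589 × 0.196 = 2663 ; 8897 × 0.453 = 4030 ; 4389 × 0.484 = 2124 ⇒ total 8817
10–19: 4972 × 0.961 = 4778
20–29: 8786 × 0.949 = 8338
30–39: 13589 × 0.947 = 12869
40–49: 8897 × 0.927 = 8248
50+: 4389 × 0.93 + 12446 × 0.592 = 4082 + 7368 = 11450
Net migration: 0–9 − 540 → 8277
Population now: 0–9=8277, 10–19=4778, 20–29=8338, 30–39=12869, 40–49=8248, 50+=11450

8817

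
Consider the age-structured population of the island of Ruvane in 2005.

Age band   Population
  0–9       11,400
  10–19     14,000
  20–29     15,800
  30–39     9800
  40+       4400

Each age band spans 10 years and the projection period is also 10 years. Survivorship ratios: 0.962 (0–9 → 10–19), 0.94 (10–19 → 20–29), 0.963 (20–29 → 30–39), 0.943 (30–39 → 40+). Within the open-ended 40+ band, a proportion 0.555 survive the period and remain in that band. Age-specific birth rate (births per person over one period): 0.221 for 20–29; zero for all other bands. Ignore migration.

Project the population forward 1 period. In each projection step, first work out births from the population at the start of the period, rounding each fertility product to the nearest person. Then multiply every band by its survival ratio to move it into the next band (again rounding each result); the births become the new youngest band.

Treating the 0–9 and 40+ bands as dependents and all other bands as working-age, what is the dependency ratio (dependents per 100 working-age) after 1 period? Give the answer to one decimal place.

38.6

Let group 1 be 0–9 through group 5 = 40+.
Period 1.
Births: 15800 × 0.221 = 3492
Group 2: 11400 × 0.962 = 10967
Group 3: 14000 × 0.94 = 13160
Group 4: 15800 × 0.963 = 15215
Group 5: 9800 × 0.943 + 4400 × 0.555 = 9241 + 2442 = 11683
End of period: [3492, 10967, 13160, 15215, 11683]
Dependents (band 0–9 + band 40+) = 3492 + 11683 = 15175; working-age = 39342; ratio = 15175/39342 × 100 = 38.6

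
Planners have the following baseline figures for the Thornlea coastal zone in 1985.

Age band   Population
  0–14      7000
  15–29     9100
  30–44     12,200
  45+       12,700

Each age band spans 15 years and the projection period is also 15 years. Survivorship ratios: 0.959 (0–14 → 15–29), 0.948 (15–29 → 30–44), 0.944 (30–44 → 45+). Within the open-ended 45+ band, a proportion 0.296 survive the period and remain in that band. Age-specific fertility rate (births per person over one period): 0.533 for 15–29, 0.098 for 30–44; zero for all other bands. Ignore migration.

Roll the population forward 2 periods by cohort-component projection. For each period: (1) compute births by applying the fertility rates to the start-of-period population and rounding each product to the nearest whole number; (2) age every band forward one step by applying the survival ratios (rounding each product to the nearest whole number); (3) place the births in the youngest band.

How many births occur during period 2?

Numbering the groups 1..4 from youngest to oldest:
— Period 1 —
Births: 9100 * 0.533 = 4850 ; 12200 * 0.098 = 1196 → 6046
Group 2: 7000 * 0.959 = 6713
Group 3: 9100 * 0.948 = 8627
Group 4: 12200 * 0.944 + 12700 * 0.296 = 11517 + 3759 = 15276
→ [6046, 6713, 8627, 15276]
— Period 2 —
Births: 6713 * 0.533 = 3578 ; 8627 * 0.098 = 845 → 4423
Group 2: 6046 * 0.959 = 5798
Group 3: 6713 * 0.948 = 6364
Group 4: 8627 * 0.944 + 15276 * 0.296 = 8144 + 4522 = 12666
→ [4423, 5798, 6364, 12666]

4423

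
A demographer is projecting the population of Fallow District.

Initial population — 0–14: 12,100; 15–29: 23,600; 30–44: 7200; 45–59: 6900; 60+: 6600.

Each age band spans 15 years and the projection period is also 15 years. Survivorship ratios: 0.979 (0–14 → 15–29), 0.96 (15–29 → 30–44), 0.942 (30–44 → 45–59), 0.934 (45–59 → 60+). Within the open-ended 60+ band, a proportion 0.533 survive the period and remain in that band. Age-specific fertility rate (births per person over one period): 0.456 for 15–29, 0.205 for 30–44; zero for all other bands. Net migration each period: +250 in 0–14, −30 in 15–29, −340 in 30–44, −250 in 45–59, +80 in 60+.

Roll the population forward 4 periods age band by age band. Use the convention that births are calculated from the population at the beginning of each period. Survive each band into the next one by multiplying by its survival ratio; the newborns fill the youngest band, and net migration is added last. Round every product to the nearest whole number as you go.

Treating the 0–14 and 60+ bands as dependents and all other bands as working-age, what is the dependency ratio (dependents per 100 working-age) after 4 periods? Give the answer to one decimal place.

110.0

— Period 1 —
Births: 23600 × 0.456 = 10762  |  7200 × 0.205 = 1476 → 12238
15–29: 12100 × 0.979 = 11846
30–44: 23600 × 0.96 = 22656
45–59: 7200 × 0.942 = 6782
60+: 6900 × 0.934 + 6600 × 0.533 = 6445 + 3518 = 9963
Net migration: 0–14 + 250 → 12488; 15–29 − 30 → 11816; 30–44 − 340 → 22316; 45–59 − 250 → 6532; 60+ + 80 → 10043
Giving 12488 / 11816 / 22316 / 6532 / 10043.
— Period 2 —
Births: 11816 × 0.456 = 5388  |  22316 × 0.205 = 4575 → 9963
15–29: 12488 × 0.979 = 12226
30–44: 11816 × 0.96 = 11343
45–59: 22316 × 0.942 = 21022
60+: 6532 × 0.934 + 10043 × 0.533 = 6101 + 5353 = 11454
Net migration: 0–14 + 250 → 10213; 15–29 − 30 → 12196; 30–44 − 340 → 11003; 45–59 − 250 → 20772; 60+ + 80 → 11534
Giving 10213 / 12196 / 11003 / 20772 / 11534.
— Period 3 —
Births: 12196 × 0.456 = 5561  |  11003 × 0.205 = 2256 → 7817
15–29: 10213 × 0.979 = 9999
30–44: 12196 × 0.96 = 11708
45–59: 11003 × 0.942 = 10365
60+: 20772 × 0.934 + 11534 × 0.533 = 19401 + 6148 = 25549
Net migration: 0–14 + 250 → 8067; 15–29 − 30 → 9969; 30–44 − 340 → 11368; 45–59 − 250 → 10115; 60+ + 80 → 25629
Giving 8067 / 9969 / 11368 / 10115 / 25629.
— Period 4 —
Births: 9969 × 0.456 = 4546  |  11368 × 0.205 = 2330 → 6876
15–29: 8067 × 0.979 = 7898
30–44: 9969 × 0.96 = 9570
45–59: 11368 × 0.942 = 10709
60+: 10115 × 0.934 + 25629 × 0.533 = 9447 + 13660 = 23107
Net migration: 0–14 + 250 → 7126; 15–29 − 30 → 7868; 30–44 − 340 → 9230; 45–59 − 250 → 10459; 60+ + 80 → 23187
Giving 7126 / 7868 / 9230 / 10459 / 23187.
Dependents (band 0–14 + band 60+) = 7126 + 23187 = 30313; working-age = 27557; ratio = 30313/27557 × 100 = 110.0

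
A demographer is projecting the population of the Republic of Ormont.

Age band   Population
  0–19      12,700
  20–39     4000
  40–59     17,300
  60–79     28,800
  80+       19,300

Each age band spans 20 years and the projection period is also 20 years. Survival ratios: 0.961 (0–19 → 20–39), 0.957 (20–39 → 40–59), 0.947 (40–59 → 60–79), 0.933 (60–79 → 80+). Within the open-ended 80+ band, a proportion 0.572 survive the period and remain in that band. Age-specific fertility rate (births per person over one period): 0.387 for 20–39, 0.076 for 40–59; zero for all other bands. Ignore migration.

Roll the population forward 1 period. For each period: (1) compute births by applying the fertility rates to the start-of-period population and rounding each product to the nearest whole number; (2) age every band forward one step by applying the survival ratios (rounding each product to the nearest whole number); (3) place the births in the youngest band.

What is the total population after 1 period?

73189

Period 1:
Births: 4000 × 0.387 = 1548 ; 17300 × 0.076 = 1315 ⇒ total 2863
20–39: 12700 × 0.961 = 12205
40–59: 4000 × 0.957 = 3828
60–79: 17300 × 0.947 = 16383
80+: 28800 × 0.933 + 19300 × 0.572 = 26870 + 11040 = 37910
Population now: 0–19=2863, 20–39=12205, 40–59=3828, 60–79=16383, 80+=37910
Total after period 1: 2863 + 12205 + 3828 + 16383 + 37910 = 73189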